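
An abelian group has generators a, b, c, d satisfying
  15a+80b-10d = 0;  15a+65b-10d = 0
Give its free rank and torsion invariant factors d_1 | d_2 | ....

Answer: M ≅ ℤ^2 ⊕ ℤ/5 ⊕ ℤ/15

Derivation:
rank_ℚ(R)=2; free=4−2=2
SNF(R) diag = [5, 15] → torsion [5, 15]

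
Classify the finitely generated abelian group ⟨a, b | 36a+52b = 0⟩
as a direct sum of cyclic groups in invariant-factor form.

Answer: M ≅ ℤ^1 ⊕ ℤ/4

Derivation:
rank_ℚ(R)=1; free=2−1=1
SNF(R) diag = [4] → torsion [4]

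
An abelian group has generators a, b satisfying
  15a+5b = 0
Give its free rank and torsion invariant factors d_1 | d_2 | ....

Answer: M ≅ ℤ^1 ⊕ ℤ/5

Derivation:
rank_ℚ(R)=1; free=2−1=1
SNF(R) diag = [5] → torsion [5]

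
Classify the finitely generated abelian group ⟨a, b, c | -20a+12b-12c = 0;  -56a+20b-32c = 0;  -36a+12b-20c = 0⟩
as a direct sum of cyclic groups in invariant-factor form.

rank_ℚ(R)=3; free=3−3=0
SNF(R) diag = [4, 4, 8] → torsion [4, 4, 8]

Answer: M ≅ ℤ/4 ⊕ ℤ/4 ⊕ ℤ/8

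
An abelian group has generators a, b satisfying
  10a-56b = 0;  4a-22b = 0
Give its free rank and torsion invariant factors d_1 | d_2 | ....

rank_ℚ(R)=2; free=2−2=0
SNF(R) diag = [2, 2] → torsion [2, 2]

Answer: M ≅ ℤ/2 ⊕ ℤ/2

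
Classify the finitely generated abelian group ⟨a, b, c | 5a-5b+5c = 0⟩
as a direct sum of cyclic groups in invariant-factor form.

rank_ℚ(R)=1; free=3−1=2
SNF(R) diag = [5] → torsion [5]

Answer: M ≅ ℤ^2 ⊕ ℤ/5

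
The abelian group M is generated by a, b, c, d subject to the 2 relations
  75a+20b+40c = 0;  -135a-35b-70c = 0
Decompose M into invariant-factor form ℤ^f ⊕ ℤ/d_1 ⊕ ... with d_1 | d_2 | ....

rank_ℚ(R)=2; free=4−2=2
SNF(R) diag = [5, 15] → torsion [5, 15]

Answer: M ≅ ℤ^2 ⊕ ℤ/5 ⊕ ℤ/15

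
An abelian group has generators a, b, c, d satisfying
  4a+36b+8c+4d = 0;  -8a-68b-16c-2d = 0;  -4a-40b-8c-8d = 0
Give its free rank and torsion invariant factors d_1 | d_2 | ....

rank_ℚ(R)=3; free=4−3=1
SNF(R) diag = [2, 4, 4] → torsion [2, 4, 4]

Answer: M ≅ ℤ^1 ⊕ ℤ/2 ⊕ ℤ/4 ⊕ ℤ/4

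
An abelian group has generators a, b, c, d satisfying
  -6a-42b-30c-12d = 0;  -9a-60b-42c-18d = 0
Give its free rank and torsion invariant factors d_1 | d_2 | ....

Answer: M ≅ ℤ^2 ⊕ ℤ/3 ⊕ ℤ/6

Derivation:
rank_ℚ(R)=2; free=4−2=2
SNF(R) diag = [3, 6] → torsion [3, 6]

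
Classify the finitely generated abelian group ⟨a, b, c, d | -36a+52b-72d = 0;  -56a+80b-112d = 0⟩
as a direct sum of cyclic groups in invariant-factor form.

rank_ℚ(R)=2; free=4−2=2
SNF(R) diag = [4, 8] → torsion [4, 8]

Answer: M ≅ ℤ^2 ⊕ ℤ/4 ⊕ ℤ/8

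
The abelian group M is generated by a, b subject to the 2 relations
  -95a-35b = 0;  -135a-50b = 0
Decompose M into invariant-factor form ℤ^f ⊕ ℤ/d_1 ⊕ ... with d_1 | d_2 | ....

rank_ℚ(R)=2; free=2−2=0
SNF(R) diag = [5, 5] → torsion [5, 5]

Answer: M ≅ ℤ/5 ⊕ ℤ/5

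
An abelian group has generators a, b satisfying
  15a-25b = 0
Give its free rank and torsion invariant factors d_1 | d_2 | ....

rank_ℚ(R)=1; free=2−1=1
SNF(R) diag = [5] → torsion [5]

Answer: M ≅ ℤ^1 ⊕ ℤ/5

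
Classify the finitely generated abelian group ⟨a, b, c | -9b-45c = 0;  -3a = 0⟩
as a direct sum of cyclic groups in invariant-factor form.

rank_ℚ(R)=2; free=3−2=1
SNF(R) diag = [3, 9] → torsion [3, 9]

Answer: M ≅ ℤ^1 ⊕ ℤ/3 ⊕ ℤ/9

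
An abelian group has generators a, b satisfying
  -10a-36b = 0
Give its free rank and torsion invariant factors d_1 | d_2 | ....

rank_ℚ(R)=1; free=2−1=1
SNF(R) diag = [2] → torsion [2]

Answer: M ≅ ℤ^1 ⊕ ℤ/2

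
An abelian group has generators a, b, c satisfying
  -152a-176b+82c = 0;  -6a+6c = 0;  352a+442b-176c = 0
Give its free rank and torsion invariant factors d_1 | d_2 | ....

rank_ℚ(R)=3; free=3−3=0
SNF(R) diag = [2, 6, 18] → torsion [2, 6, 18]

Answer: M ≅ ℤ/2 ⊕ ℤ/6 ⊕ ℤ/18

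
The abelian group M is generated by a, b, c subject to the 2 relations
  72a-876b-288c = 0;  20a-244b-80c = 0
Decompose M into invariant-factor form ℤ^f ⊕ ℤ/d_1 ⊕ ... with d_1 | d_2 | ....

rank_ℚ(R)=2; free=3−2=1
SNF(R) diag = [4, 12] → torsion [4, 12]

Answer: M ≅ ℤ^1 ⊕ ℤ/4 ⊕ ℤ/12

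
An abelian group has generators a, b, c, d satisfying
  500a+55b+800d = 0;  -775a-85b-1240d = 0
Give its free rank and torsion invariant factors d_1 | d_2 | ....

Answer: M ≅ ℤ^2 ⊕ ℤ/5 ⊕ ℤ/5

Derivation:
rank_ℚ(R)=2; free=4−2=2
SNF(R) diag = [5, 5] → torsion [5, 5]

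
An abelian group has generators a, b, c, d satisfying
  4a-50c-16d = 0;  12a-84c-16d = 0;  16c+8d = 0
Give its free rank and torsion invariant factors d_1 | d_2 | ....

rank_ℚ(R)=3; free=4−3=1
SNF(R) diag = [2, 4, 8] → torsion [2, 4, 8]

Answer: M ≅ ℤ^1 ⊕ ℤ/2 ⊕ ℤ/4 ⊕ ℤ/8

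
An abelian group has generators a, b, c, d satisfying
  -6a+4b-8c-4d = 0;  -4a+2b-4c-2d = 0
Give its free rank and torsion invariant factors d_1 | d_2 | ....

rank_ℚ(R)=2; free=4−2=2
SNF(R) diag = [2, 2] → torsion [2, 2]

Answer: M ≅ ℤ^2 ⊕ ℤ/2 ⊕ ℤ/2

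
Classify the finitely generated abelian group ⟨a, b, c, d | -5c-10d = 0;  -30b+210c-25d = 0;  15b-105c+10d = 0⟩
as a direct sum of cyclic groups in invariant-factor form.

Answer: M ≅ ℤ^1 ⊕ ℤ/5 ⊕ ℤ/5 ⊕ ℤ/15

Derivation:
rank_ℚ(R)=3; free=4−3=1
SNF(R) diag = [5, 5, 15] → torsion [5, 5, 15]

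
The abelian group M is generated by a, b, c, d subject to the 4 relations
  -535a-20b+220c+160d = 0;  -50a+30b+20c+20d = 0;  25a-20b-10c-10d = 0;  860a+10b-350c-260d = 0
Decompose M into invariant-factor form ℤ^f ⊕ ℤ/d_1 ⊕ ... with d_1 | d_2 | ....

Answer: M ≅ ℤ/5 ⊕ ℤ/10 ⊕ ℤ/30 ⊕ ℤ/30

Derivation:
rank_ℚ(R)=4; free=4−4=0
SNF(R) diag = [5, 10, 30, 30] → torsion [5, 10, 30, 30]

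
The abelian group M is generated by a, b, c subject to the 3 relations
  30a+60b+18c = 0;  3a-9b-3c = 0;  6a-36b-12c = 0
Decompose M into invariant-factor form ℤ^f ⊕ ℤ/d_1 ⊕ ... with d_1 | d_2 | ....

rank_ℚ(R)=3; free=3−3=0
SNF(R) diag = [3, 6, 6] → torsion [3, 6, 6]

Answer: M ≅ ℤ/3 ⊕ ℤ/6 ⊕ ℤ/6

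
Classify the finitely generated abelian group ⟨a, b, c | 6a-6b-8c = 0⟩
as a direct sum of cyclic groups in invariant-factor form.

Answer: M ≅ ℤ^2 ⊕ ℤ/2

Derivation:
rank_ℚ(R)=1; free=3−1=2
SNF(R) diag = [2] → torsion [2]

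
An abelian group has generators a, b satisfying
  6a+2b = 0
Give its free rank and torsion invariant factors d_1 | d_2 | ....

rank_ℚ(R)=1; free=2−1=1
SNF(R) diag = [2] → torsion [2]

Answer: M ≅ ℤ^1 ⊕ ℤ/2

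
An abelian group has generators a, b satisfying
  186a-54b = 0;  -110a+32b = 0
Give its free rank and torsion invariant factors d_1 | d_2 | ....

Answer: M ≅ ℤ/2 ⊕ ℤ/6

Derivation:
rank_ℚ(R)=2; free=2−2=0
SNF(R) diag = [2, 6] → torsion [2, 6]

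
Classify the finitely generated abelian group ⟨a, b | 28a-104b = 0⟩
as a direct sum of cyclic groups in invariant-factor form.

Answer: M ≅ ℤ^1 ⊕ ℤ/4

Derivation:
rank_ℚ(R)=1; free=2−1=1
SNF(R) diag = [4] → torsion [4]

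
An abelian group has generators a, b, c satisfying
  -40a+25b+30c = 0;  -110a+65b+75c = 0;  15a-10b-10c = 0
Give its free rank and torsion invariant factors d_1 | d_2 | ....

rank_ℚ(R)=3; free=3−3=0
SNF(R) diag = [5, 5, 15] → torsion [5, 5, 15]

Answer: M ≅ ℤ/5 ⊕ ℤ/5 ⊕ ℤ/15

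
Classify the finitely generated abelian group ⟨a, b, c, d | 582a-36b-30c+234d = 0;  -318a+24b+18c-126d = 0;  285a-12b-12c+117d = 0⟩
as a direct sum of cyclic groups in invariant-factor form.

rank_ℚ(R)=3; free=4−3=1
SNF(R) diag = [3, 6, 12] → torsion [3, 6, 12]

Answer: M ≅ ℤ^1 ⊕ ℤ/3 ⊕ ℤ/6 ⊕ ℤ/12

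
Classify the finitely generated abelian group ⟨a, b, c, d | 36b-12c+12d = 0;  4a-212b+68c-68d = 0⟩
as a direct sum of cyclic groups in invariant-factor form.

rank_ℚ(R)=2; free=4−2=2
SNF(R) diag = [4, 12] → torsion [4, 12]

Answer: M ≅ ℤ^2 ⊕ ℤ/4 ⊕ ℤ/12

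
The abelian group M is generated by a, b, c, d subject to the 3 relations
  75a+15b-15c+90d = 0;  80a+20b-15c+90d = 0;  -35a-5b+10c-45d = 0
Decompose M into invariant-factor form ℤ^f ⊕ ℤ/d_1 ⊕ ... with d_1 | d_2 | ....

rank_ℚ(R)=3; free=4−3=1
SNF(R) diag = [5, 5, 15] → torsion [5, 5, 15]

Answer: M ≅ ℤ^1 ⊕ ℤ/5 ⊕ ℤ/5 ⊕ ℤ/15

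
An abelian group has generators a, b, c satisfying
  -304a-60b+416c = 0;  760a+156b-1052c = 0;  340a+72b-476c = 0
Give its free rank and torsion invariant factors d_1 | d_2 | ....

rank_ℚ(R)=3; free=3−3=0
SNF(R) diag = [4, 12, 36] → torsion [4, 12, 36]

Answer: M ≅ ℤ/4 ⊕ ℤ/12 ⊕ ℤ/36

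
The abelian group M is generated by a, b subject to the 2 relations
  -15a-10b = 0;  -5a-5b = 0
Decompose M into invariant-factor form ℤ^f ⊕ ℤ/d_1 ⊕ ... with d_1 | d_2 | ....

rank_ℚ(R)=2; free=2−2=0
SNF(R) diag = [5, 5] → torsion [5, 5]

Answer: M ≅ ℤ/5 ⊕ ℤ/5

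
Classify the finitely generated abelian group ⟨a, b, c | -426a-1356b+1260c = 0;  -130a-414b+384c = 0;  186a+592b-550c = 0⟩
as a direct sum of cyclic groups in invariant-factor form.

rank_ℚ(R)=3; free=3−3=0
SNF(R) diag = [2, 2, 6] → torsion [2, 2, 6]

Answer: M ≅ ℤ/2 ⊕ ℤ/2 ⊕ ℤ/6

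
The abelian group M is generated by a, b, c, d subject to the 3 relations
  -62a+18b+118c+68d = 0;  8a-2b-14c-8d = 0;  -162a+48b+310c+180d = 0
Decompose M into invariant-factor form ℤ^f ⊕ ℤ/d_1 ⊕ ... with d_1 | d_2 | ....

Answer: M ≅ ℤ^1 ⊕ ℤ/2 ⊕ ℤ/2 ⊕ ℤ/2

Derivation:
rank_ℚ(R)=3; free=4−3=1
SNF(R) diag = [2, 2, 2] → torsion [2, 2, 2]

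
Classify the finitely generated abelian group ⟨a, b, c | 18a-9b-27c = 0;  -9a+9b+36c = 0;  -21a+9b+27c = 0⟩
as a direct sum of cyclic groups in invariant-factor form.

rank_ℚ(R)=3; free=3−3=0
SNF(R) diag = [3, 9, 9] → torsion [3, 9, 9]

Answer: M ≅ ℤ/3 ⊕ ℤ/9 ⊕ ℤ/9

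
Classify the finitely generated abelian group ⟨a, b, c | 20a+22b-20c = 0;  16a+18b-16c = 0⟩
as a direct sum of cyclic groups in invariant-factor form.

Answer: M ≅ ℤ^1 ⊕ ℤ/2 ⊕ ℤ/4

Derivation:
rank_ℚ(R)=2; free=3−2=1
SNF(R) diag = [2, 4] → torsion [2, 4]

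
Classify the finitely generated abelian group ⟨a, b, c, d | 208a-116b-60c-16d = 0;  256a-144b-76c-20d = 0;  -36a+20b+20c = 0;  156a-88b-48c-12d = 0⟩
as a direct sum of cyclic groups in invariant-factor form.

rank_ℚ(R)=4; free=4−4=0
SNF(R) diag = [4, 4, 4, 4] → torsion [4, 4, 4, 4]

Answer: M ≅ ℤ/4 ⊕ ℤ/4 ⊕ ℤ/4 ⊕ ℤ/4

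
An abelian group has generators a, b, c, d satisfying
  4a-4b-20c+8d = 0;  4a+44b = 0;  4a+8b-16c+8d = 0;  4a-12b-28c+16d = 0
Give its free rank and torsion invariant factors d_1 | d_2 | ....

rank_ℚ(R)=4; free=4−4=0
SNF(R) diag = [4, 4, 4, 8] → torsion [4, 4, 4, 8]

Answer: M ≅ ℤ/4 ⊕ ℤ/4 ⊕ ℤ/4 ⊕ ℤ/8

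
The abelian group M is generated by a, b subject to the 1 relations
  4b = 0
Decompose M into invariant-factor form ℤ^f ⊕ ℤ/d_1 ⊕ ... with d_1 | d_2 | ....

Answer: M ≅ ℤ^1 ⊕ ℤ/4

Derivation:
rank_ℚ(R)=1; free=2−1=1
SNF(R) diag = [4] → torsion [4]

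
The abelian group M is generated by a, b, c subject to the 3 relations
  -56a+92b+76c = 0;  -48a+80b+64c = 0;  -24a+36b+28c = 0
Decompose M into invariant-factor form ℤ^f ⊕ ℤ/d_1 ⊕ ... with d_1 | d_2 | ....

Answer: M ≅ ℤ/4 ⊕ ℤ/8 ⊕ ℤ/16

Derivation:
rank_ℚ(R)=3; free=3−3=0
SNF(R) diag = [4, 8, 16] → torsion [4, 8, 16]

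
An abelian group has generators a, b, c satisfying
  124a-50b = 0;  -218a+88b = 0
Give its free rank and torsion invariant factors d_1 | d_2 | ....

Answer: M ≅ ℤ^1 ⊕ ℤ/2 ⊕ ℤ/6

Derivation:
rank_ℚ(R)=2; free=3−2=1
SNF(R) diag = [2, 6] → torsion [2, 6]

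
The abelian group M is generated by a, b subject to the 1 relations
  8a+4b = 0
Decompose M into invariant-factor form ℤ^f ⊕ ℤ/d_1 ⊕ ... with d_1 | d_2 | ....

rank_ℚ(R)=1; free=2−1=1
SNF(R) diag = [4] → torsion [4]

Answer: M ≅ ℤ^1 ⊕ ℤ/4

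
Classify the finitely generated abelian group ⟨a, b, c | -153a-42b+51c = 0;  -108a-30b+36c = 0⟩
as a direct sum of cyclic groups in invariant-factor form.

Answer: M ≅ ℤ^1 ⊕ ℤ/3 ⊕ ℤ/6

Derivation:
rank_ℚ(R)=2; free=3−2=1
SNF(R) diag = [3, 6] → torsion [3, 6]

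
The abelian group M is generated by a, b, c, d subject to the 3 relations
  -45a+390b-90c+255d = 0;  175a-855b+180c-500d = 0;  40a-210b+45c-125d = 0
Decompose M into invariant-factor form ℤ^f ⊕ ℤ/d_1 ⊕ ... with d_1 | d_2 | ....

Answer: M ≅ ℤ^1 ⊕ ℤ/5 ⊕ ℤ/15 ⊕ ℤ/45

Derivation:
rank_ℚ(R)=3; free=4−3=1
SNF(R) diag = [5, 15, 45] → torsion [5, 15, 45]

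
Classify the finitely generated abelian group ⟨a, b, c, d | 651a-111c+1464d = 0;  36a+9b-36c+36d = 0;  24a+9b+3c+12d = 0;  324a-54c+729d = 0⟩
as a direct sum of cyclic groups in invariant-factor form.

rank_ℚ(R)=4; free=4−4=0
SNF(R) diag = [3, 9, 27, 81] → torsion [3, 9, 27, 81]

Answer: M ≅ ℤ/3 ⊕ ℤ/9 ⊕ ℤ/27 ⊕ ℤ/81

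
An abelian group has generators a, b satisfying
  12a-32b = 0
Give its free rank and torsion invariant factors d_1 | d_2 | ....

rank_ℚ(R)=1; free=2−1=1
SNF(R) diag = [4] → torsion [4]

Answer: M ≅ ℤ^1 ⊕ ℤ/4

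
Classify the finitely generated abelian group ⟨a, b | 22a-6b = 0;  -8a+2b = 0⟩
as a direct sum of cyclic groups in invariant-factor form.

rank_ℚ(R)=2; free=2−2=0
SNF(R) diag = [2, 2] → torsion [2, 2]

Answer: M ≅ ℤ/2 ⊕ ℤ/2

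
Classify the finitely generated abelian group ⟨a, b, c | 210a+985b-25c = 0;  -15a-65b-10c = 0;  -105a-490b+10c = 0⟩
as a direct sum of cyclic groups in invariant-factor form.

Answer: M ≅ ℤ/5 ⊕ ℤ/15 ⊕ ℤ/45

Derivation:
rank_ℚ(R)=3; free=3−3=0
SNF(R) diag = [5, 15, 45] → torsion [5, 15, 45]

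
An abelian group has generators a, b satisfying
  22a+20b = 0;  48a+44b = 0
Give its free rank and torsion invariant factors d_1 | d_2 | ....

Answer: M ≅ ℤ/2 ⊕ ℤ/4

Derivation:
rank_ℚ(R)=2; free=2−2=0
SNF(R) diag = [2, 4] → torsion [2, 4]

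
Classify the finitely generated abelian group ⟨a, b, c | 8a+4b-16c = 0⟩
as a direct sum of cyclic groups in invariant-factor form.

Answer: M ≅ ℤ^2 ⊕ ℤ/4

Derivation:
rank_ℚ(R)=1; free=3−1=2
SNF(R) diag = [4] → torsion [4]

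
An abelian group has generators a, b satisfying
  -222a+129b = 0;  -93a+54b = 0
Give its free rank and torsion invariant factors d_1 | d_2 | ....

Answer: M ≅ ℤ/3 ⊕ ℤ/3

Derivation:
rank_ℚ(R)=2; free=2−2=0
SNF(R) diag = [3, 3] → torsion [3, 3]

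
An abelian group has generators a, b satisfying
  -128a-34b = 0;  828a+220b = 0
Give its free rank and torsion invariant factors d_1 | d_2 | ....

Answer: M ≅ ℤ/2 ⊕ ℤ/4

Derivation:
rank_ℚ(R)=2; free=2−2=0
SNF(R) diag = [2, 4] → torsion [2, 4]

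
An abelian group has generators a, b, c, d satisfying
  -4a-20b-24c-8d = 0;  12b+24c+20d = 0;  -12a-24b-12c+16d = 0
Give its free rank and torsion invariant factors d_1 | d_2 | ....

Answer: M ≅ ℤ^1 ⊕ ℤ/4 ⊕ ℤ/4 ⊕ ℤ/12

Derivation:
rank_ℚ(R)=3; free=4−3=1
SNF(R) diag = [4, 4, 12] → torsion [4, 4, 12]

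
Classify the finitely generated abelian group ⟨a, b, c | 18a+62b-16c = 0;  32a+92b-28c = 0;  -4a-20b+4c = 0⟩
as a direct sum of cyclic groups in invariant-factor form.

rank_ℚ(R)=3; free=3−3=0
SNF(R) diag = [2, 4, 12] → torsion [2, 4, 12]

Answer: M ≅ ℤ/2 ⊕ ℤ/4 ⊕ ℤ/12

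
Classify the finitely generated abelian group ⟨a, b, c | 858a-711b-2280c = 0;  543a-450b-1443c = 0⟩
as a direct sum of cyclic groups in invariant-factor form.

Answer: M ≅ ℤ^1 ⊕ ℤ/3 ⊕ ℤ/9

Derivation:
rank_ℚ(R)=2; free=3−2=1
SNF(R) diag = [3, 9] → torsion [3, 9]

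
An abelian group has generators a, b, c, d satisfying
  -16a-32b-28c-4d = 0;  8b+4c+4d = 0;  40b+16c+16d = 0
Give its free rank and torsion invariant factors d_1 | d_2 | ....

rank_ℚ(R)=3; free=4−3=1
SNF(R) diag = [4, 8, 8] → torsion [4, 8, 8]

Answer: M ≅ ℤ^1 ⊕ ℤ/4 ⊕ ℤ/8 ⊕ ℤ/8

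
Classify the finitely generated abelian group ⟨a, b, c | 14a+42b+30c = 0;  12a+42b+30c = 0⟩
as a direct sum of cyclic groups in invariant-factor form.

rank_ℚ(R)=2; free=3−2=1
SNF(R) diag = [2, 6] → torsion [2, 6]

Answer: M ≅ ℤ^1 ⊕ ℤ/2 ⊕ ℤ/6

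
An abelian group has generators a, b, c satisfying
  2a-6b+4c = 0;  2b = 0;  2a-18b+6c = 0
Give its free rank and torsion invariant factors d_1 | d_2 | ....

rank_ℚ(R)=3; free=3−3=0
SNF(R) diag = [2, 2, 2] → torsion [2, 2, 2]

Answer: M ≅ ℤ/2 ⊕ ℤ/2 ⊕ ℤ/2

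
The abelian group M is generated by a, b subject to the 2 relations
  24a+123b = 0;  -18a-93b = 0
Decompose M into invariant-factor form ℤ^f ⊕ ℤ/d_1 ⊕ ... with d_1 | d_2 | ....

rank_ℚ(R)=2; free=2−2=0
SNF(R) diag = [3, 6] → torsion [3, 6]

Answer: M ≅ ℤ/3 ⊕ ℤ/6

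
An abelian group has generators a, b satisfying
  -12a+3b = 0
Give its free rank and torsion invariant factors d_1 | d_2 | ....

Answer: M ≅ ℤ^1 ⊕ ℤ/3

Derivation:
rank_ℚ(R)=1; free=2−1=1
SNF(R) diag = [3] → torsion [3]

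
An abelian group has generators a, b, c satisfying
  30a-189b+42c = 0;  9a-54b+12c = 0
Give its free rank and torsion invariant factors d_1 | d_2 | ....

Answer: M ≅ ℤ^1 ⊕ ℤ/3 ⊕ ℤ/3

Derivation:
rank_ℚ(R)=2; free=3−2=1
SNF(R) diag = [3, 3] → torsion [3, 3]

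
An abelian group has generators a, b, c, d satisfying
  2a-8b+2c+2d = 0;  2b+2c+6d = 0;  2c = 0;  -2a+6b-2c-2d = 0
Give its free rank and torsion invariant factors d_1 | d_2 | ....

rank_ℚ(R)=4; free=4−4=0
SNF(R) diag = [2, 2, 2, 6] → torsion [2, 2, 2, 6]

Answer: M ≅ ℤ/2 ⊕ ℤ/2 ⊕ ℤ/2 ⊕ ℤ/6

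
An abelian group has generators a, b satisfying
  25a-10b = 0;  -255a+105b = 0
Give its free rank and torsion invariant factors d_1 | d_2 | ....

Answer: M ≅ ℤ/5 ⊕ ℤ/15

Derivation:
rank_ℚ(R)=2; free=2−2=0
SNF(R) diag = [5, 15] → torsion [5, 15]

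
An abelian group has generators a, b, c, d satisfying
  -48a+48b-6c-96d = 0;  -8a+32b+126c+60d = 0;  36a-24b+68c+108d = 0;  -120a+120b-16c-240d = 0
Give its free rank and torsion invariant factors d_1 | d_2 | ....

rank_ℚ(R)=4; free=4−4=0
SNF(R) diag = [2, 4, 12, 24] → torsion [2, 4, 12, 24]

Answer: M ≅ ℤ/2 ⊕ ℤ/4 ⊕ ℤ/12 ⊕ ℤ/24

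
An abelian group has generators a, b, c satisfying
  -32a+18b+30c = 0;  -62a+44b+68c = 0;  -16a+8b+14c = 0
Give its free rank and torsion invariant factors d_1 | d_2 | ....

rank_ℚ(R)=3; free=3−3=0
SNF(R) diag = [2, 2, 6] → torsion [2, 2, 6]

Answer: M ≅ ℤ/2 ⊕ ℤ/2 ⊕ ℤ/6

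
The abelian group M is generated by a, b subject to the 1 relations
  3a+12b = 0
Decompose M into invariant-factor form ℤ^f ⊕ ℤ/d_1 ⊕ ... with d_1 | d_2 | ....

Answer: M ≅ ℤ^1 ⊕ ℤ/3

Derivation:
rank_ℚ(R)=1; free=2−1=1
SNF(R) diag = [3] → torsion [3]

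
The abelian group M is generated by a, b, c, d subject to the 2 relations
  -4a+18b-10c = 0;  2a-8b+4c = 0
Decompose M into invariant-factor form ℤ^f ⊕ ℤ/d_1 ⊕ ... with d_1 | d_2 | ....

rank_ℚ(R)=2; free=4−2=2
SNF(R) diag = [2, 2] → torsion [2, 2]

Answer: M ≅ ℤ^2 ⊕ ℤ/2 ⊕ ℤ/2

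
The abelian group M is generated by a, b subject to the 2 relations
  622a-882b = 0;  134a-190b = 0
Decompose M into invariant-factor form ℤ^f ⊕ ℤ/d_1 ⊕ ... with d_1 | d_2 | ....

Answer: M ≅ ℤ/2 ⊕ ℤ/4

Derivation:
rank_ℚ(R)=2; free=2−2=0
SNF(R) diag = [2, 4] → torsion [2, 4]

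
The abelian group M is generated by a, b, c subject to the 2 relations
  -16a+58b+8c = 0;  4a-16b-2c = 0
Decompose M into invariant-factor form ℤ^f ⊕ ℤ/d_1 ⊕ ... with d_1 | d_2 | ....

Answer: M ≅ ℤ^1 ⊕ ℤ/2 ⊕ ℤ/6

Derivation:
rank_ℚ(R)=2; free=3−2=1
SNF(R) diag = [2, 6] → torsion [2, 6]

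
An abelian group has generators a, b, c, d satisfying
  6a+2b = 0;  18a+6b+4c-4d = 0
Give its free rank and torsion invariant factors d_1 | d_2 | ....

rank_ℚ(R)=2; free=4−2=2
SNF(R) diag = [2, 4] → torsion [2, 4]

Answer: M ≅ ℤ^2 ⊕ ℤ/2 ⊕ ℤ/4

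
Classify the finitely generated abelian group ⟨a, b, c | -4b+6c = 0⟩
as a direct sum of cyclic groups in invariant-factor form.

Answer: M ≅ ℤ^2 ⊕ ℤ/2

Derivation:
rank_ℚ(R)=1; free=3−1=2
SNF(R) diag = [2] → torsion [2]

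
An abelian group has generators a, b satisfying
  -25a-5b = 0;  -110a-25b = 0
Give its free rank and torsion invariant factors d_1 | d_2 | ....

Answer: M ≅ ℤ/5 ⊕ ℤ/15

Derivation:
rank_ℚ(R)=2; free=2−2=0
SNF(R) diag = [5, 15] → torsion [5, 15]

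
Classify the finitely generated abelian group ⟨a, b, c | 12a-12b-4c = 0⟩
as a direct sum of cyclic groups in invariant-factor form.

rank_ℚ(R)=1; free=3−1=2
SNF(R) diag = [4] → torsion [4]

Answer: M ≅ ℤ^2 ⊕ ℤ/4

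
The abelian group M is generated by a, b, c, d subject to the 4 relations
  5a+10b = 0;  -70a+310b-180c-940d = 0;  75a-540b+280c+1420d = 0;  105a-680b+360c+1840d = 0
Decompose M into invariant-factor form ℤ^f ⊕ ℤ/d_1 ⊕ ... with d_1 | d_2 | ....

rank_ℚ(R)=4; free=4−4=0
SNF(R) diag = [5, 10, 20, 20] → torsion [5, 10, 20, 20]

Answer: M ≅ ℤ/5 ⊕ ℤ/10 ⊕ ℤ/20 ⊕ ℤ/20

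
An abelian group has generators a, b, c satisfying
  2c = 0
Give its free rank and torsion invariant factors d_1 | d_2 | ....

Answer: M ≅ ℤ^2 ⊕ ℤ/2

Derivation:
rank_ℚ(R)=1; free=3−1=2
SNF(R) diag = [2] → torsion [2]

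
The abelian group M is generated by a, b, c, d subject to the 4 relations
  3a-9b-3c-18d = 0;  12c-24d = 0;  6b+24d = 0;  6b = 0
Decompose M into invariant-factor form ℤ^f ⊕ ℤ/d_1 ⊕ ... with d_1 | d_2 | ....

rank_ℚ(R)=4; free=4−4=0
SNF(R) diag = [3, 6, 12, 24] → torsion [3, 6, 12, 24]

Answer: M ≅ ℤ/3 ⊕ ℤ/6 ⊕ ℤ/12 ⊕ ℤ/24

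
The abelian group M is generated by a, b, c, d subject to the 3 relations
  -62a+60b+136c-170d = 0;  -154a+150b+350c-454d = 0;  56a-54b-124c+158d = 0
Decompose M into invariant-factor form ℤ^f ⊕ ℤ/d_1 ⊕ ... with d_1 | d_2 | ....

Answer: M ≅ ℤ^1 ⊕ ℤ/2 ⊕ ℤ/6 ⊕ ℤ/18

Derivation:
rank_ℚ(R)=3; free=4−3=1
SNF(R) diag = [2, 6, 18] → torsion [2, 6, 18]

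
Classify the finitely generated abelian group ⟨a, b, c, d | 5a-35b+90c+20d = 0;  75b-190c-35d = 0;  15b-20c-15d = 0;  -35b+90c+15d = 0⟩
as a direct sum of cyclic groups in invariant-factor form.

Answer: M ≅ ℤ/5 ⊕ ℤ/5 ⊕ ℤ/10 ⊕ ℤ/20

Derivation:
rank_ℚ(R)=4; free=4−4=0
SNF(R) diag = [5, 5, 10, 20] → torsion [5, 5, 10, 20]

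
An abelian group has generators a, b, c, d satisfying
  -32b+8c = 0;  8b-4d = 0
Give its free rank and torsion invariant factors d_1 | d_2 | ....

Answer: M ≅ ℤ^2 ⊕ ℤ/4 ⊕ ℤ/8

Derivation:
rank_ℚ(R)=2; free=4−2=2
SNF(R) diag = [4, 8] → torsion [4, 8]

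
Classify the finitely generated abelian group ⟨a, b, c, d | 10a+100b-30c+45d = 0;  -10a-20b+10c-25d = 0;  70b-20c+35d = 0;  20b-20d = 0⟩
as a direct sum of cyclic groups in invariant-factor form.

Answer: M ≅ ℤ/5 ⊕ ℤ/10 ⊕ ℤ/20 ⊕ ℤ/20

Derivation:
rank_ℚ(R)=4; free=4−4=0
SNF(R) diag = [5, 10, 20, 20] → torsion [5, 10, 20, 20]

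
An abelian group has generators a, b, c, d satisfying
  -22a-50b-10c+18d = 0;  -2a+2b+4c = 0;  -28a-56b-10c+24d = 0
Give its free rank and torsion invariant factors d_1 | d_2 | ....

Answer: M ≅ ℤ^1 ⊕ ℤ/2 ⊕ ℤ/6 ⊕ ℤ/18

Derivation:
rank_ℚ(R)=3; free=4−3=1
SNF(R) diag = [2, 6, 18] → torsion [2, 6, 18]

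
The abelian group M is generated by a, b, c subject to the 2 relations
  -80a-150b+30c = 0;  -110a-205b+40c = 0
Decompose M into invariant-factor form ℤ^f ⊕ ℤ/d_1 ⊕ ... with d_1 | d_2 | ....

Answer: M ≅ ℤ^1 ⊕ ℤ/5 ⊕ ℤ/10

Derivation:
rank_ℚ(R)=2; free=3−2=1
SNF(R) diag = [5, 10] → torsion [5, 10]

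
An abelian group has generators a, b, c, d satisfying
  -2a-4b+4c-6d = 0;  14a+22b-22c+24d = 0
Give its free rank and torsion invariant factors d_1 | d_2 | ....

Answer: M ≅ ℤ^2 ⊕ ℤ/2 ⊕ ℤ/6

Derivation:
rank_ℚ(R)=2; free=4−2=2
SNF(R) diag = [2, 6] → torsion [2, 6]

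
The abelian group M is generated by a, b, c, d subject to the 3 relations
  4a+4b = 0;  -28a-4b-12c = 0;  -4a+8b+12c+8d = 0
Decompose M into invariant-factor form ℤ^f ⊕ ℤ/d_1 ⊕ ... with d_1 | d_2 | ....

rank_ℚ(R)=3; free=4−3=1
SNF(R) diag = [4, 4, 12] → torsion [4, 4, 12]

Answer: M ≅ ℤ^1 ⊕ ℤ/4 ⊕ ℤ/4 ⊕ ℤ/12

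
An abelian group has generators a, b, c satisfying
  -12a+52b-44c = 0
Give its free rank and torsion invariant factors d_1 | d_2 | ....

rank_ℚ(R)=1; free=3−1=2
SNF(R) diag = [4] → torsion [4]

Answer: M ≅ ℤ^2 ⊕ ℤ/4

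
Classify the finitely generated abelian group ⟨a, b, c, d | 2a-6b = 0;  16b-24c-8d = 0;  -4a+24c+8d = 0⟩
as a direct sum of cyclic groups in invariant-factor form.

rank_ℚ(R)=3; free=4−3=1
SNF(R) diag = [2, 4, 8] → torsion [2, 4, 8]

Answer: M ≅ ℤ^1 ⊕ ℤ/2 ⊕ ℤ/4 ⊕ ℤ/8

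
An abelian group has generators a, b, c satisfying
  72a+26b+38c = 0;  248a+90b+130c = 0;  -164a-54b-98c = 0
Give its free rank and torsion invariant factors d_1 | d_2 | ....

rank_ℚ(R)=3; free=3−3=0
SNF(R) diag = [2, 4, 4] → torsion [2, 4, 4]

Answer: M ≅ ℤ/2 ⊕ ℤ/4 ⊕ ℤ/4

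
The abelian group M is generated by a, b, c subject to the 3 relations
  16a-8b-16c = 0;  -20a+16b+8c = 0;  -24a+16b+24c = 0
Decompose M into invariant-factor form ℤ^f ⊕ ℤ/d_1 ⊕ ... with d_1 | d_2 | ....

rank_ℚ(R)=3; free=3−3=0
SNF(R) diag = [4, 8, 24] → torsion [4, 8, 24]

Answer: M ≅ ℤ/4 ⊕ ℤ/8 ⊕ ℤ/24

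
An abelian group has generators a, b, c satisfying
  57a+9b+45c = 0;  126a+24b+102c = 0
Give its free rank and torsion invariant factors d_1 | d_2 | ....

rank_ℚ(R)=2; free=3−2=1
SNF(R) diag = [3, 6] → torsion [3, 6]

Answer: M ≅ ℤ^1 ⊕ ℤ/3 ⊕ ℤ/6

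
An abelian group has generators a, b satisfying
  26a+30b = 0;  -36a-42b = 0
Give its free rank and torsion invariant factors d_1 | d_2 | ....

Answer: M ≅ ℤ/2 ⊕ ℤ/6

Derivation:
rank_ℚ(R)=2; free=2−2=0
SNF(R) diag = [2, 6] → torsion [2, 6]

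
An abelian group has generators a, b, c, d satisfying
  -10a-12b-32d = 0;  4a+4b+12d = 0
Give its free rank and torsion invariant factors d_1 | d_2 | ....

rank_ℚ(R)=2; free=4−2=2
SNF(R) diag = [2, 4] → torsion [2, 4]

Answer: M ≅ ℤ^2 ⊕ ℤ/2 ⊕ ℤ/4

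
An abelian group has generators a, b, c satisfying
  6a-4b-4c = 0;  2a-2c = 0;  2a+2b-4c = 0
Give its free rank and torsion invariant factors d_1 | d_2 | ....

Answer: M ≅ ℤ/2 ⊕ ℤ/2 ⊕ ℤ/2

Derivation:
rank_ℚ(R)=3; free=3−3=0
SNF(R) diag = [2, 2, 2] → torsion [2, 2, 2]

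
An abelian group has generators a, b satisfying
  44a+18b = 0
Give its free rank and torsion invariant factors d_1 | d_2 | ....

Answer: M ≅ ℤ^1 ⊕ ℤ/2

Derivation:
rank_ℚ(R)=1; free=2−1=1
SNF(R) diag = [2] → torsion [2]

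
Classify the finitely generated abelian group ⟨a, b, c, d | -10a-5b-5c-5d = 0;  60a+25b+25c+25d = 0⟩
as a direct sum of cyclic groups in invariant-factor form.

Answer: M ≅ ℤ^2 ⊕ ℤ/5 ⊕ ℤ/10

Derivation:
rank_ℚ(R)=2; free=4−2=2
SNF(R) diag = [5, 10] → torsion [5, 10]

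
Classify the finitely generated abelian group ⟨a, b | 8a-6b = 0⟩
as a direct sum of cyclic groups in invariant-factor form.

rank_ℚ(R)=1; free=2−1=1
SNF(R) diag = [2] → torsion [2]

Answer: M ≅ ℤ^1 ⊕ ℤ/2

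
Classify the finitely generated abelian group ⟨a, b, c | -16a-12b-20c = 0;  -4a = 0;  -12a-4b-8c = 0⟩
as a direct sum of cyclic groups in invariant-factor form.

rank_ℚ(R)=3; free=3−3=0
SNF(R) diag = [4, 4, 4] → torsion [4, 4, 4]

Answer: M ≅ ℤ/4 ⊕ ℤ/4 ⊕ ℤ/4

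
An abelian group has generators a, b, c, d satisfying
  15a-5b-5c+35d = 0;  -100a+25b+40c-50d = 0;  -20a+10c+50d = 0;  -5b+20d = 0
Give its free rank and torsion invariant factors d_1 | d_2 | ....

Answer: M ≅ ℤ/5 ⊕ ℤ/5 ⊕ ℤ/10 ⊕ ℤ/10

Derivation:
rank_ℚ(R)=4; free=4−4=0
SNF(R) diag = [5, 5, 10, 10] → torsion [5, 5, 10, 10]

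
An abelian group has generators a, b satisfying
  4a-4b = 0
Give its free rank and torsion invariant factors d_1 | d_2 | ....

Answer: M ≅ ℤ^1 ⊕ ℤ/4

Derivation:
rank_ℚ(R)=1; free=2−1=1
SNF(R) diag = [4] → torsion [4]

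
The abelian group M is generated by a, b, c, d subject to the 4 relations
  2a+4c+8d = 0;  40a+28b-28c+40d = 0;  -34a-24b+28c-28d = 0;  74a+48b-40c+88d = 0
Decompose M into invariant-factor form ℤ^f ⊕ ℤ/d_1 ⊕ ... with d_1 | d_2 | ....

rank_ℚ(R)=4; free=4−4=0
SNF(R) diag = [2, 4, 4, 12] → torsion [2, 4, 4, 12]

Answer: M ≅ ℤ/2 ⊕ ℤ/4 ⊕ ℤ/4 ⊕ ℤ/12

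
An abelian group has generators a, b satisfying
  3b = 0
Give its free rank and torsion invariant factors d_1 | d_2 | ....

rank_ℚ(R)=1; free=2−1=1
SNF(R) diag = [3] → torsion [3]

Answer: M ≅ ℤ^1 ⊕ ℤ/3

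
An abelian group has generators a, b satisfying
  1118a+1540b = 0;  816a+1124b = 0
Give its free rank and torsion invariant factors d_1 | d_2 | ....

rank_ℚ(R)=2; free=2−2=0
SNF(R) diag = [2, 4] → torsion [2, 4]

Answer: M ≅ ℤ/2 ⊕ ℤ/4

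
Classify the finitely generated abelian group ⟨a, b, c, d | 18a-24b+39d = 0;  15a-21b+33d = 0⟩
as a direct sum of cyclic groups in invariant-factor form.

rank_ℚ(R)=2; free=4−2=2
SNF(R) diag = [3, 3] → torsion [3, 3]

Answer: M ≅ ℤ^2 ⊕ ℤ/3 ⊕ ℤ/3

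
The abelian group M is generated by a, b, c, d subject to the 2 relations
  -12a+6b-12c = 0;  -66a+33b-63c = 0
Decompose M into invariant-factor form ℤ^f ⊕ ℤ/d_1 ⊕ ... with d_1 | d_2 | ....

Answer: M ≅ ℤ^2 ⊕ ℤ/3 ⊕ ℤ/6

Derivation:
rank_ℚ(R)=2; free=4−2=2
SNF(R) diag = [3, 6] → torsion [3, 6]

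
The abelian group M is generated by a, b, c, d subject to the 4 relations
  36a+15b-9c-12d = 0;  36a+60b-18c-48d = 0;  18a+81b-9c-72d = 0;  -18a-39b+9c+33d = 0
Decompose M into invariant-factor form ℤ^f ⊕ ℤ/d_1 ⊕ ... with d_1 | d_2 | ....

rank_ℚ(R)=4; free=4−4=0
SNF(R) diag = [3, 9, 18, 18] → torsion [3, 9, 18, 18]

Answer: M ≅ ℤ/3 ⊕ ℤ/9 ⊕ ℤ/18 ⊕ ℤ/18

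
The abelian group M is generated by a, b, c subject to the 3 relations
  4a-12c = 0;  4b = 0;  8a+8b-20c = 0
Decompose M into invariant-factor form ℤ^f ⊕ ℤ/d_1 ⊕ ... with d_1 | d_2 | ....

Answer: M ≅ ℤ/4 ⊕ ℤ/4 ⊕ ℤ/4

Derivation:
rank_ℚ(R)=3; free=3−3=0
SNF(R) diag = [4, 4, 4] → torsion [4, 4, 4]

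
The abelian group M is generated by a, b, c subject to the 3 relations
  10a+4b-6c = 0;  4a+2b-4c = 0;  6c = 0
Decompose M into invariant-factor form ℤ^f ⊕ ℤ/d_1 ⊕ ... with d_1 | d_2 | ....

rank_ℚ(R)=3; free=3−3=0
SNF(R) diag = [2, 2, 6] → torsion [2, 2, 6]

Answer: M ≅ ℤ/2 ⊕ ℤ/2 ⊕ ℤ/6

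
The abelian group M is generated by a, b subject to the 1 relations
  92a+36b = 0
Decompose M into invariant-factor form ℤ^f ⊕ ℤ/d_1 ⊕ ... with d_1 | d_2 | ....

Answer: M ≅ ℤ^1 ⊕ ℤ/4

Derivation:
rank_ℚ(R)=1; free=2−1=1
SNF(R) diag = [4] → torsion [4]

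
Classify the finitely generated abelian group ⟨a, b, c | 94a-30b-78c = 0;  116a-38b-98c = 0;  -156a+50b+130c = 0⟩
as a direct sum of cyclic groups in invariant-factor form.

rank_ℚ(R)=3; free=3−3=0
SNF(R) diag = [2, 2, 4] → torsion [2, 2, 4]

Answer: M ≅ ℤ/2 ⊕ ℤ/2 ⊕ ℤ/4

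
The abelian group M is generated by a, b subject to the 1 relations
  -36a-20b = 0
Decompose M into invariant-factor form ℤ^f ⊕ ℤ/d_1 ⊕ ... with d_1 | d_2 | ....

Answer: M ≅ ℤ^1 ⊕ ℤ/4

Derivation:
rank_ℚ(R)=1; free=2−1=1
SNF(R) diag = [4] → torsion [4]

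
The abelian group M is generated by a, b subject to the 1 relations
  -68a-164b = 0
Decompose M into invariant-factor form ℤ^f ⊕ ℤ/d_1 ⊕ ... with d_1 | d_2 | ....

Answer: M ≅ ℤ^1 ⊕ ℤ/4

Derivation:
rank_ℚ(R)=1; free=2−1=1
SNF(R) diag = [4] → torsion [4]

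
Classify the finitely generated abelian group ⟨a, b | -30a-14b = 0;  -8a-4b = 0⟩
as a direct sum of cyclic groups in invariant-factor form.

Answer: M ≅ ℤ/2 ⊕ ℤ/4

Derivation:
rank_ℚ(R)=2; free=2−2=0
SNF(R) diag = [2, 4] → torsion [2, 4]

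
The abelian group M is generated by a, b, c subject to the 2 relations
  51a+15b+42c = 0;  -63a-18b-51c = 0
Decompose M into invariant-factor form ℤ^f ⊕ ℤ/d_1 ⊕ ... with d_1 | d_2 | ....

Answer: M ≅ ℤ^1 ⊕ ℤ/3 ⊕ ℤ/3

Derivation:
rank_ℚ(R)=2; free=3−2=1
SNF(R) diag = [3, 3] → torsion [3, 3]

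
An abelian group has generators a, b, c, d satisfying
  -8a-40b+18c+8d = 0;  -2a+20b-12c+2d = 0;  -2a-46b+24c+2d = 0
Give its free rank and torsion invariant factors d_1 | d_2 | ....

rank_ℚ(R)=3; free=4−3=1
SNF(R) diag = [2, 6, 6] → torsion [2, 6, 6]

Answer: M ≅ ℤ^1 ⊕ ℤ/2 ⊕ ℤ/6 ⊕ ℤ/6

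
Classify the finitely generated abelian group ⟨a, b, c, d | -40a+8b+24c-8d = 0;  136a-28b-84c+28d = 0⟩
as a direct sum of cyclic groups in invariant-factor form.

rank_ℚ(R)=2; free=4−2=2
SNF(R) diag = [4, 8] → torsion [4, 8]

Answer: M ≅ ℤ^2 ⊕ ℤ/4 ⊕ ℤ/8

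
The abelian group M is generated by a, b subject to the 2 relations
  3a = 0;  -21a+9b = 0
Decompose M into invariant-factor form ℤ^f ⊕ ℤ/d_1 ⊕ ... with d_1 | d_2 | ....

rank_ℚ(R)=2; free=2−2=0
SNF(R) diag = [3, 9] → torsion [3, 9]

Answer: M ≅ ℤ/3 ⊕ ℤ/9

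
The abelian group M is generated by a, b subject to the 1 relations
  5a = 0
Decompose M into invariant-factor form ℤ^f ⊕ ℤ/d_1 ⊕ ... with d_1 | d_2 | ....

rank_ℚ(R)=1; free=2−1=1
SNF(R) diag = [5] → torsion [5]

Answer: M ≅ ℤ^1 ⊕ ℤ/5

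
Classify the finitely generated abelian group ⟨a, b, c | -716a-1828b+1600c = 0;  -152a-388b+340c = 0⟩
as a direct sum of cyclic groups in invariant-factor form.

rank_ℚ(R)=2; free=3−2=1
SNF(R) diag = [4, 12] → torsion [4, 12]

Answer: M ≅ ℤ^1 ⊕ ℤ/4 ⊕ ℤ/12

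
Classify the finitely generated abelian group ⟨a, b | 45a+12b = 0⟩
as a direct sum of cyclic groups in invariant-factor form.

rank_ℚ(R)=1; free=2−1=1
SNF(R) diag = [3] → torsion [3]

Answer: M ≅ ℤ^1 ⊕ ℤ/3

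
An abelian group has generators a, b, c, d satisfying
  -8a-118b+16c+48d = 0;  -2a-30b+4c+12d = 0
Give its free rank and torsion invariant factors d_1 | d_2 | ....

Answer: M ≅ ℤ^2 ⊕ ℤ/2 ⊕ ℤ/2

Derivation:
rank_ℚ(R)=2; free=4−2=2
SNF(R) diag = [2, 2] → torsion [2, 2]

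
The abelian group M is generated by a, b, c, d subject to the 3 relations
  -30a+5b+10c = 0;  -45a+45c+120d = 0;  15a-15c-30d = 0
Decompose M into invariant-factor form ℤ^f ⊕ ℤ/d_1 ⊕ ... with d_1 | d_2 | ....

rank_ℚ(R)=3; free=4−3=1
SNF(R) diag = [5, 15, 30] → torsion [5, 15, 30]

Answer: M ≅ ℤ^1 ⊕ ℤ/5 ⊕ ℤ/15 ⊕ ℤ/30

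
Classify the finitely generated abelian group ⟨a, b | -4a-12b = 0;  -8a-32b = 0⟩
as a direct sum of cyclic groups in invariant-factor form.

rank_ℚ(R)=2; free=2−2=0
SNF(R) diag = [4, 8] → torsion [4, 8]

Answer: M ≅ ℤ/4 ⊕ ℤ/8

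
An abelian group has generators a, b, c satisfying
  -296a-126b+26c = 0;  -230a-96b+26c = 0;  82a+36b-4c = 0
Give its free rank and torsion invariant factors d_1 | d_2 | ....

rank_ℚ(R)=3; free=3−3=0
SNF(R) diag = [2, 6, 6] → torsion [2, 6, 6]

Answer: M ≅ ℤ/2 ⊕ ℤ/6 ⊕ ℤ/6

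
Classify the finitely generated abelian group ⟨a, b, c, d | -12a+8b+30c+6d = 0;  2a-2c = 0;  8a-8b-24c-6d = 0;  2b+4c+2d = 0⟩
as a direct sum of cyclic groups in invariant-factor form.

rank_ℚ(R)=4; free=4−4=0
SNF(R) diag = [2, 2, 2, 2] → torsion [2, 2, 2, 2]

Answer: M ≅ ℤ/2 ⊕ ℤ/2 ⊕ ℤ/2 ⊕ ℤ/2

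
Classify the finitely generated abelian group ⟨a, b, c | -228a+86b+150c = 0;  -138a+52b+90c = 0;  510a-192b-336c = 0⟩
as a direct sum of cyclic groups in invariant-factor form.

rank_ℚ(R)=3; free=3−3=0
SNF(R) diag = [2, 6, 6] → torsion [2, 6, 6]

Answer: M ≅ ℤ/2 ⊕ ℤ/6 ⊕ ℤ/6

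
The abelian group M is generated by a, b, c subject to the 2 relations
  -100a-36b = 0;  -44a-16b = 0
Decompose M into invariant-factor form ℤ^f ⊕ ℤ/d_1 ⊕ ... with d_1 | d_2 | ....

rank_ℚ(R)=2; free=3−2=1
SNF(R) diag = [4, 4] → torsion [4, 4]

Answer: M ≅ ℤ^1 ⊕ ℤ/4 ⊕ ℤ/4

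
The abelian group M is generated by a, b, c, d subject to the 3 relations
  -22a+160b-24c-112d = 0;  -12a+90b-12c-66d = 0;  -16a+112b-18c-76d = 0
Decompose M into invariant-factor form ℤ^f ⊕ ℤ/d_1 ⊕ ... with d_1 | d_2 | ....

Answer: M ≅ ℤ^1 ⊕ ℤ/2 ⊕ ℤ/6 ⊕ ℤ/6

Derivation:
rank_ℚ(R)=3; free=4−3=1
SNF(R) diag = [2, 6, 6] → torsion [2, 6, 6]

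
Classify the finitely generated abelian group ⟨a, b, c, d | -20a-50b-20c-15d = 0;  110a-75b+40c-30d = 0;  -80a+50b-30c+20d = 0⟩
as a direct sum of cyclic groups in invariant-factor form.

rank_ℚ(R)=3; free=4−3=1
SNF(R) diag = [5, 5, 10] → torsion [5, 5, 10]

Answer: M ≅ ℤ^1 ⊕ ℤ/5 ⊕ ℤ/5 ⊕ ℤ/10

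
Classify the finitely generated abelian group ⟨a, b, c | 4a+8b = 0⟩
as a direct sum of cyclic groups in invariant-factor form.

Answer: M ≅ ℤ^2 ⊕ ℤ/4

Derivation:
rank_ℚ(R)=1; free=3−1=2
SNF(R) diag = [4] → torsion [4]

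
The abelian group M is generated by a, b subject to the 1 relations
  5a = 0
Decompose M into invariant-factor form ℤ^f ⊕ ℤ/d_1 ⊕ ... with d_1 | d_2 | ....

Answer: M ≅ ℤ^1 ⊕ ℤ/5

Derivation:
rank_ℚ(R)=1; free=2−1=1
SNF(R) diag = [5] → torsion [5]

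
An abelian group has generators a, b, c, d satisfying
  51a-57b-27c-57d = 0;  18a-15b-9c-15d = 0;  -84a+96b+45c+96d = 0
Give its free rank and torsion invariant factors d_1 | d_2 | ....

Answer: M ≅ ℤ^1 ⊕ ℤ/3 ⊕ ℤ/3 ⊕ ℤ/9

Derivation:
rank_ℚ(R)=3; free=4−3=1
SNF(R) diag = [3, 3, 9] → torsion [3, 3, 9]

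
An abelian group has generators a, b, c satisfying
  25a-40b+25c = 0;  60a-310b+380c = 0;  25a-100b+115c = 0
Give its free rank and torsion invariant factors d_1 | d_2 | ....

rank_ℚ(R)=3; free=3−3=0
SNF(R) diag = [5, 10, 30] → torsion [5, 10, 30]

Answer: M ≅ ℤ/5 ⊕ ℤ/10 ⊕ ℤ/30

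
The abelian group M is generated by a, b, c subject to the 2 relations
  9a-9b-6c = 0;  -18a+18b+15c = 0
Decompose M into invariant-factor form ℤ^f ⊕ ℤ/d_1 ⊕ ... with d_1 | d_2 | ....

rank_ℚ(R)=2; free=3−2=1
SNF(R) diag = [3, 9] → torsion [3, 9]

Answer: M ≅ ℤ^1 ⊕ ℤ/3 ⊕ ℤ/9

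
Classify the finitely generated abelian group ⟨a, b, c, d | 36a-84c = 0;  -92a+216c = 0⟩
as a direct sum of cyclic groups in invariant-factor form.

rank_ℚ(R)=2; free=4−2=2
SNF(R) diag = [4, 12] → torsion [4, 12]

Answer: M ≅ ℤ^2 ⊕ ℤ/4 ⊕ ℤ/12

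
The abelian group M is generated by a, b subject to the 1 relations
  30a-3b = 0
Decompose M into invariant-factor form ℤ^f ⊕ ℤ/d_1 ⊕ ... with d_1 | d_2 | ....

Answer: M ≅ ℤ^1 ⊕ ℤ/3

Derivation:
rank_ℚ(R)=1; free=2−1=1
SNF(R) diag = [3] → torsion [3]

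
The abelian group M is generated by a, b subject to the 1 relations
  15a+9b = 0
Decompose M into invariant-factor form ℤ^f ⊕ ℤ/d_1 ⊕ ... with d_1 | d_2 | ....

Answer: M ≅ ℤ^1 ⊕ ℤ/3

Derivation:
rank_ℚ(R)=1; free=2−1=1
SNF(R) diag = [3] → torsion [3]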